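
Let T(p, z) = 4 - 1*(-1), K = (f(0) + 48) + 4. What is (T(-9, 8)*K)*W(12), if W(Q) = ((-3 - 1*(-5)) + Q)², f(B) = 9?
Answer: 59780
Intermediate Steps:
W(Q) = (2 + Q)² (W(Q) = ((-3 + 5) + Q)² = (2 + Q)²)
K = 61 (K = (9 + 48) + 4 = 57 + 4 = 61)
T(p, z) = 5 (T(p, z) = 4 + 1 = 5)
(T(-9, 8)*K)*W(12) = (5*61)*(2 + 12)² = 305*14² = 305*196 = 59780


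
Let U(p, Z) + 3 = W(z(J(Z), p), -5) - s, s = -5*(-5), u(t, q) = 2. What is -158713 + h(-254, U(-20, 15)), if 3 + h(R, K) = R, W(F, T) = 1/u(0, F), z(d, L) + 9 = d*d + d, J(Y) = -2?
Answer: -158970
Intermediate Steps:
z(d, L) = -9 + d + d**2 (z(d, L) = -9 + (d*d + d) = -9 + (d**2 + d) = -9 + (d + d**2) = -9 + d + d**2)
W(F, T) = 1/2
s = 25
U(p, Z) = -55/2 (U(p, Z) = -3 + (1/2 - 1*25) = -3 + (1/2 - 25) = -3 - 49/2 = -55/2)
h(R, K) = -3 + R
-158713 + h(-254, U(-20, 15)) = -158713 + (-3 - 254) = -158713 - 257 = -158970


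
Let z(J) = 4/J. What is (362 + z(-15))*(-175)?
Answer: -189910/3 ≈ -63303.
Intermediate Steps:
(362 + z(-15))*(-175) = (362 + 4/(-15))*(-175) = (362 + 4*(-1/15))*(-175) = (362 - 4/15)*(-175) = (5426/15)*(-175) = -189910/3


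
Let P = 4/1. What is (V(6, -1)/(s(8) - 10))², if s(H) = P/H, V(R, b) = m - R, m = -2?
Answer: 256/361 ≈ 0.70914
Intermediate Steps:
P = 4 (P = 4*1 = 4)
V(R, b) = -2 - R
s(H) = 4/H
(V(6, -1)/(s(8) - 10))² = ((-2 - 1*6)/(4/8 - 10))² = ((-2 - 6)/(4*(⅛) - 10))² = (-8/(½ - 10))² = (-8/(-19/2))² = (-8*(-2/19))² = (16/19)² = 256/361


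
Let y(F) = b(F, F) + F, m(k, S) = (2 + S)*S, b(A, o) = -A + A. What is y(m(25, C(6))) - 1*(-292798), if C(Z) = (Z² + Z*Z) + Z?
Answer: 299038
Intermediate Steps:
b(A, o) = 0
C(Z) = Z + 2*Z² (C(Z) = (Z² + Z²) + Z = 2*Z² + Z = Z + 2*Z²)
m(k, S) = S*(2 + S)
y(F) = F (y(F) = 0 + F = F)
y(m(25, C(6))) - 1*(-292798) = (6*(1 + 2*6))*(2 + 6*(1 + 2*6)) - 1*(-292798) = (6*(1 + 12))*(2 + 6*(1 + 12)) + 292798 = (6*13)*(2 + 6*13) + 292798 = 78*(2 + 78) + 292798 = 78*80 + 292798 = 6240 + 292798 = 299038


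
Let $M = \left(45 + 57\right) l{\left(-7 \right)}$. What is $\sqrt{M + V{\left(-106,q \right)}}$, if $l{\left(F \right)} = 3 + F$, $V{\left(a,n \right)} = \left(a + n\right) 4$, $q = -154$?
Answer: $2 i \sqrt{362} \approx 38.053 i$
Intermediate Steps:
$V{\left(a,n \right)} = 4 a + 4 n$
$M = -408$ ($M = \left(45 + 57\right) \left(3 - 7\right) = 102 \left(-4\right) = -408$)
$\sqrt{M + V{\left(-106,q \right)}} = \sqrt{-408 + \left(4 \left(-106\right) + 4 \left(-154\right)\right)} = \sqrt{-408 - 1040} = \sqrt{-1448} = 2 i \sqrt{362}$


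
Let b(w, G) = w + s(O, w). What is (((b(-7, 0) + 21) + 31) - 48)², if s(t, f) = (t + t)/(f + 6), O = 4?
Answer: 121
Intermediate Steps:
s(t, f) = 2*t/(6 + f) (s(t, f) = (2*t)/(6 + f) = 2*t/(6 + f))
b(w, G) = w + 8/(6 + w) (b(w, G) = w + 2*4/(6 + w) = w + 8/(6 + w))
(((b(-7, 0) + 21) + 31) - 48)² = ((((8 - 7*(6 - 7))/(6 - 7) + 21) + 31) - 48)² = ((((8 - 7*(-1))/(-1) + 21) + 31) - 48)² = (((-(8 + 7) + 21) + 31) - 48)² = (((-1*15 + 21) + 31) - 48)² = (((-15 + 21) + 31) - 48)² = ((6 + 31) - 48)² = (37 - 48)² = (-11)² = 121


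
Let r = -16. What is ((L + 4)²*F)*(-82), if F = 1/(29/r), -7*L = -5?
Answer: 1428768/1421 ≈ 1005.5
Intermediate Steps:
L = 5/7 (L = -⅐*(-5) = 5/7 ≈ 0.71429)
F = -16/29 (F = 1/(29/(-16)) = 1/(29*(-1/16)) = 1/(-29/16) = -16/29 ≈ -0.55172)
((L + 4)²*F)*(-82) = ((5/7 + 4)²*(-16/29))*(-82) = ((33/7)²*(-16/29))*(-82) = ((1089/49)*(-16/29))*(-82) = -17424/1421*(-82) = 1428768/1421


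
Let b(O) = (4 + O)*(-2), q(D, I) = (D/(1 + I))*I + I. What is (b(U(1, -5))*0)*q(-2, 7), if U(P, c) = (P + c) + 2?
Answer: 0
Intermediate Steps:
q(D, I) = I + D*I/(1 + I) (q(D, I) = (D/(1 + I))*I + I = D*I/(1 + I) + I = I + D*I/(1 + I))
U(P, c) = 2 + P + c
b(O) = -8 - 2*O
(b(U(1, -5))*0)*q(-2, 7) = ((-8 - 2*(2 + 1 - 5))*0)*(7*(1 - 2 + 7)/(1 + 7)) = ((-8 - 2*(-2))*0)*(7*6/8) = ((-8 + 4)*0)*(7*(1/8)*6) = -4*0*(21/4) = 0*(21/4) = 0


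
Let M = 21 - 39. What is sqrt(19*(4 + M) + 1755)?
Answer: sqrt(1489) ≈ 38.588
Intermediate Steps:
M = -18
sqrt(19*(4 + M) + 1755) = sqrt(19*(4 - 18) + 1755) = sqrt(19*(-14) + 1755) = sqrt(-266 + 1755) = sqrt(1489)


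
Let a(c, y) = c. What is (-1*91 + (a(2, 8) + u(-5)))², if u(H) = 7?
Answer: 6724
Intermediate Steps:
(-1*91 + (a(2, 8) + u(-5)))² = (-1*91 + (2 + 7))² = (-91 + 9)² = (-82)² = 6724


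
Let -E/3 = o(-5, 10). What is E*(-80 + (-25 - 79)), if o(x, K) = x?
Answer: -2760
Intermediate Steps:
E = 15 (E = -3*(-5) = 15)
E*(-80 + (-25 - 79)) = 15*(-80 + (-25 - 79)) = 15*(-80 - 104) = 15*(-184) = -2760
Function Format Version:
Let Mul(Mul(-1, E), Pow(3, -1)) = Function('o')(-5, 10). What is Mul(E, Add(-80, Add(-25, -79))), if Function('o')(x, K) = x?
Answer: -2760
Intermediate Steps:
E = 15 (E = Mul(-3, -5) = 15)
Mul(E, Add(-80, Add(-25, -79))) = Mul(15, Add(-80, Add(-25, -79))) = Mul(15, Add(-80, -104)) = Mul(15, -184) = -2760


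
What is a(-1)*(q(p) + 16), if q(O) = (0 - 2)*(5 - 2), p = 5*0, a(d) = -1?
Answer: -10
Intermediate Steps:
p = 0
q(O) = -6 (q(O) = -2*3 = -6)
a(-1)*(q(p) + 16) = -(-6 + 16) = -1*10 = -10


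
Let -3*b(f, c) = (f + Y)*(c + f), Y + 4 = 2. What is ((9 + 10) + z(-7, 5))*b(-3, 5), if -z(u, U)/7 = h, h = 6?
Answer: -230/3 ≈ -76.667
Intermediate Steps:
Y = -2 (Y = -4 + 2 = -2)
b(f, c) = -(-2 + f)*(c + f)/3 (b(f, c) = -(f - 2)*(c + f)/3 = -(-2 + f)*(c + f)/3)
z(u, U) = -42 (z(u, U) = -7*6 = -42)
((9 + 10) + z(-7, 5))*b(-3, 5) = ((9 + 10) - 42)*(-⅓*(-3)² + (⅔)*5 + (⅔)*(-3) - ⅓*5*(-3)) = (19 - 42)*(-⅓*9 + 10/3 - 2 + 5) = -23*(-3 + 10/3 - 2 + 5) = -23*10/3 = -230/3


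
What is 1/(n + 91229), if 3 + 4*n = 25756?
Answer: 4/390669 ≈ 1.0239e-5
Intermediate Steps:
n = 25753/4 (n = -¾ + (¼)*25756 = -¾ + 6439 = 25753/4 ≈ 6438.3)
1/(n + 91229) = 1/(25753/4 + 91229) = 1/(390669/4) = 4/390669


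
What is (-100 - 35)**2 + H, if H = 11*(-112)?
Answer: 16993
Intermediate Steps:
H = -1232
(-100 - 35)**2 + H = (-100 - 35)**2 - 1232 = (-135)**2 - 1232 = 18225 - 1232 = 16993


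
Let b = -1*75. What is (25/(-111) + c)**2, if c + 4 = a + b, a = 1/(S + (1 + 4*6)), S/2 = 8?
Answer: 129919156249/20711601 ≈ 6272.8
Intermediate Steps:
b = -75
S = 16 (S = 2*8 = 16)
a = 1/41 (a = 1/(16 + (1 + 4*6)) = 1/(16 + (1 + 24)) = 1/(16 + 25) = 1/41 ≈ 0.024390)
c = -3238/41 (c = -4 + (1/41 - 75) = -4 - 3074/41 = -3238/41 ≈ -78.976)
(25/(-111) + c)**2 = (25/(-111) - 3238/41)**2 = (25*(-1/111) - 3238/41)**2 = (-25/111 - 3238/41)**2 = (-360443/4551)**2 = 129919156249/20711601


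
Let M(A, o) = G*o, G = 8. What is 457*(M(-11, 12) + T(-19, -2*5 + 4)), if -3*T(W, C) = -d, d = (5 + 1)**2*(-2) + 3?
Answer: 33361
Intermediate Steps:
M(A, o) = 8*o
d = -69 (d = 6**2*(-2) + 3 = 36*(-2) + 3 = -72 + 3 = -69)
T(W, C) = -23 (T(W, C) = -(-1)*(-69)/3 = -1/3*69 = -23)
457*(M(-11, 12) + T(-19, -2*5 + 4)) = 457*(8*12 - 23) = 457*(96 - 23) = 457*73 = 33361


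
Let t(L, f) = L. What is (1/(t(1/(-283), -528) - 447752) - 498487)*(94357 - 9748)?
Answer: -593815955845017962/14079313 ≈ -4.2176e+10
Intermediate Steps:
(1/(t(1/(-283), -528) - 447752) - 498487)*(94357 - 9748) = (1/(1/(-283) - 447752) - 498487)*(94357 - 9748) = (1/(-1/283 - 447752) - 498487)*84609 = (1/(-126713817/283) - 498487)*84609 = (-283/126713817 - 498487)*84609 = -63165190495162/126713817*84609 = -593815955845017962/14079313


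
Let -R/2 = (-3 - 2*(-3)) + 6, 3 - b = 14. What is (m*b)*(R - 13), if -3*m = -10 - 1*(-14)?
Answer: -1364/3 ≈ -454.67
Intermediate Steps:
b = -11 (b = 3 - 1*14 = 3 - 14 = -11)
m = -4/3 (m = -(-10 - 1*(-14))/3 = -(-10 + 14)/3 = -⅓*4 = -4/3 ≈ -1.3333)
R = -18 (R = -2*((-3 - 2*(-3)) + 6) = -2*((-3 + 6) + 6) = -2*(3 + 6) = -2*9 = -18)
(m*b)*(R - 13) = (-4/3*(-11))*(-18 - 13) = (44/3)*(-31) = -1364/3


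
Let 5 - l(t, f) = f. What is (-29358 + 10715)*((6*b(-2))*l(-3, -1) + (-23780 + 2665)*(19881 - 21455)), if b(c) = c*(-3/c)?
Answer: -619598277986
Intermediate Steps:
l(t, f) = 5 - f
b(c) = -3
(-29358 + 10715)*((6*b(-2))*l(-3, -1) + (-23780 + 2665)*(19881 - 21455)) = (-29358 + 10715)*((6*(-3))*(5 - 1*(-1)) + (-23780 + 2665)*(19881 - 21455)) = -18643*(-18*(5 + 1) - 21115*(-1574)) = -18643*(-18*6 + 33235010) = -18643*(-108 + 33235010) = -18643*33234902 = -619598277986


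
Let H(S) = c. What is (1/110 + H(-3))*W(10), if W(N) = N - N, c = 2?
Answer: 0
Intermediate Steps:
W(N) = 0
H(S) = 2
(1/110 + H(-3))*W(10) = (1/110 + 2)*0 = (221/110)*0 = 0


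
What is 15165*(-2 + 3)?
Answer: 15165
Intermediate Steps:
15165*(-2 + 3) = 15165*1 = 15165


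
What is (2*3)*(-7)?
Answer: -42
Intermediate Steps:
(2*3)*(-7) = 6*(-7) = -42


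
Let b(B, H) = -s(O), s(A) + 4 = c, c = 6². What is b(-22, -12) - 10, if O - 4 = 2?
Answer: -42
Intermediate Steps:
O = 6 (O = 4 + 2 = 6)
c = 36
s(A) = 32 (s(A) = -4 + 36 = 32)
b(B, H) = -32 (b(B, H) = -1*32 = -32)
b(-22, -12) - 10 = -32 - 10 = -42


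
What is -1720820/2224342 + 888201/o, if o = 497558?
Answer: 559727515591/553369578418 ≈ 1.0115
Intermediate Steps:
-1720820/2224342 + 888201/o = -1720820/2224342 + 888201/497558 = -1720820*1/2224342 + 888201*(1/497558) = -860410/1112171 + 888201/497558 = 559727515591/553369578418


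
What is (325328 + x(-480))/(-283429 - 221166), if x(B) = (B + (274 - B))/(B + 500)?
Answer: -3253417/5045950 ≈ -0.64476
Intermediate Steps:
x(B) = 274/(500 + B)
(325328 + x(-480))/(-283429 - 221166) = (325328 + 274/(500 - 480))/(-283429 - 221166) = (325328 + 274/20)/(-504595) = (325328 + 274*(1/20))*(-1/504595) = (325328 + 137/10)*(-1/504595) = (3253417/10)*(-1/504595) = -3253417/5045950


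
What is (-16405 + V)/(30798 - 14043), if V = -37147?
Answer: -53552/16755 ≈ -3.1962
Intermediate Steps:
(-16405 + V)/(30798 - 14043) = (-16405 - 37147)/(30798 - 14043) = -53552/16755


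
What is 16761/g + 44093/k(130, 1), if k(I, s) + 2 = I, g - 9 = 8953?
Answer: 198653437/573568 ≈ 346.35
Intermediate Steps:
g = 8962 (g = 9 + 8953 = 8962)
k(I, s) = -2 + I
16761/g + 44093/k(130, 1) = 16761/8962 + 44093/(-2 + 130) = 16761*(1/8962) + 44093/128 = 16761/8962 + 44093*(1/128) = 16761/8962 + 44093/128 = 198653437/573568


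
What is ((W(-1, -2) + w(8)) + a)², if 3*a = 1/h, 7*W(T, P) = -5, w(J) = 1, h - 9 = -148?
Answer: 683929/8520561 ≈ 0.080268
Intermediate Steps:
h = -139 (h = 9 - 148 = -139)
W(T, P) = -5/7 (W(T, P) = (⅐)*(-5) = -5/7)
a = -1/417 (a = (⅓)/(-139) = (⅓)*(-1/139) = -1/417 ≈ -0.0023981)
((W(-1, -2) + w(8)) + a)² = ((-5/7 + 1) - 1/417)² = (2/7 - 1/417)² = (827/2919)² = 683929/8520561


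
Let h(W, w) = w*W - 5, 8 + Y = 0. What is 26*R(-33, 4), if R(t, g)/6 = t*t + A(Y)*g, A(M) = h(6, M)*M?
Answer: 434460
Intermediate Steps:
Y = -8 (Y = -8 + 0 = -8)
h(W, w) = -5 + W*w (h(W, w) = W*w - 5 = -5 + W*w)
A(M) = M*(-5 + 6*M) (A(M) = (-5 + 6*M)*M = M*(-5 + 6*M))
R(t, g) = 6*t² + 2544*g (R(t, g) = 6*(t*t + (-8*(-5 + 6*(-8)))*g) = 6*(t² + (-8*(-5 - 48))*g) = 6*(t² + (-8*(-53))*g) = 6*(t² + 424*g) = 6*t² + 2544*g)
26*R(-33, 4) = 26*(6*(-33)² + 2544*4) = 26*(6*1089 + 10176) = 26*(6534 + 10176) = 26*16710 = 434460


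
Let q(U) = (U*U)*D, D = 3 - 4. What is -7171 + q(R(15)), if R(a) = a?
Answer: -7396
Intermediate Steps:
D = -1
q(U) = -U² (q(U) = (U*U)*(-1) = U²*(-1) = -U²)
-7171 + q(R(15)) = -7171 - 1*15² = -7171 - 1*225 = -7171 - 225 = -7396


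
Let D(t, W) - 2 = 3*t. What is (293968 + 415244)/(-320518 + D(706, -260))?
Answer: -354606/159199 ≈ -2.2274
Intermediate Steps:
D(t, W) = 2 + 3*t
(293968 + 415244)/(-320518 + D(706, -260)) = (293968 + 415244)/(-320518 + (2 + 3*706)) = 709212/(-320518 + (2 + 2118)) = 709212/(-320518 + 2120) = 709212/(-318398) = 709212*(-1/318398) = -354606/159199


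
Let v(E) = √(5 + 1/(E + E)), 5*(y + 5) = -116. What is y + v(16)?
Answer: -141/5 + √322/8 ≈ -25.957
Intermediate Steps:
y = -141/5 (y = -5 + (⅕)*(-116) = -5 - 116/5 = -141/5 ≈ -28.200)
v(E) = √(5 + 1/(2*E))
y + v(16) = -141/5 + √(20 + 2/16)/2 = -141/5 + √(20 + 2*(1/16))/2 = -141/5 + √(20 + ⅛)/2 = -141/5 + √(161/8)/2 = -141/5 + (√322/4)/2 = -141/5 + √322/8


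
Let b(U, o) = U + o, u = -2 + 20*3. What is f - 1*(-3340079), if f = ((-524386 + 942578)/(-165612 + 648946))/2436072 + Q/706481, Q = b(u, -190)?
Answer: 173649968687514460074998/51989778893615943 ≈ 3.3401e+6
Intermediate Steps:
u = 58 (u = -2 + 60 = 58)
Q = -132 (Q = 58 - 190 = -132)
f = -9695385204499/51989778893615943 (f = ((-524386 + 942578)/(-165612 + 648946))/2436072 - 132/706481 = (418192/483334)*(1/2436072) - 132*1/706481 = (418192*(1/483334))*(1/2436072) - 132/706481 = (209096/241667)*(1/2436072) - 132/706481 = 26137/73589776503 - 132/706481 = -9695385204499/51989778893615943 ≈ -0.00018649)
f - 1*(-3340079) = -9695385204499/51989778893615943 - 1*(-3340079) = -9695385204499/51989778893615943 + 3340079 = 173649968687514460074998/51989778893615943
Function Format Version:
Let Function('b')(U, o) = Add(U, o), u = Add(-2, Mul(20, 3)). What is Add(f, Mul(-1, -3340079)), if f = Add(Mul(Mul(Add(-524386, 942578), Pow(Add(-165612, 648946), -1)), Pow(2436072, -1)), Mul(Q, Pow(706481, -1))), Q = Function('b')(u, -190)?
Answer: Rational(173649968687514460074998, 51989778893615943) ≈ 3.3401e+6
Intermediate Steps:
u = 58 (u = Add(-2, 60) = 58)
Q = -132 (Q = Add(58, -190) = -132)
f = Rational(-9695385204499, 51989778893615943) (f = Add(Mul(Mul(Add(-524386, 942578), Pow(Add(-165612, 648946), -1)), Pow(2436072, -1)), Mul(-132, Pow(706481, -1))) = Add(Mul(Mul(418192, Pow(483334, -1)), Rational(1, 2436072)), Mul(-132, Rational(1, 706481))) = Add(Mul(Mul(418192, Rational(1, 483334)), Rational(1, 2436072)), Rational(-132, 706481)) = Add(Mul(Rational(209096, 241667), Rational(1, 2436072)), Rational(-132, 706481)) = Add(Rational(26137, 73589776503), Rational(-132, 706481)) = Rational(-9695385204499, 51989778893615943) ≈ -0.00018649)
Add(f, Mul(-1, -3340079)) = Add(Rational(-9695385204499, 51989778893615943), Mul(-1, -3340079)) = Add(Rational(-9695385204499, 51989778893615943), 3340079) = Rational(173649968687514460074998, 51989778893615943)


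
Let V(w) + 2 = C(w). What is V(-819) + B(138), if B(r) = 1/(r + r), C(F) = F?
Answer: -226595/276 ≈ -821.00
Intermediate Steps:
V(w) = -2 + w
B(r) = 1/(2*r)
V(-819) + B(138) = (-2 - 819) + (½)/138 = -821 + (½)*(1/138) = -821 + 1/276 = -226595/276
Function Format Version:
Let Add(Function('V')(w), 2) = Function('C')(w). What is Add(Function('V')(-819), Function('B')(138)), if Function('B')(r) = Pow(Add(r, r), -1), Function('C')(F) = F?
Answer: Rational(-226595, 276) ≈ -821.00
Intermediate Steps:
Function('V')(w) = Add(-2, w)
Function('B')(r) = Mul(Rational(1, 2), Pow(r, -1)) (Function('B')(r) = Pow(Mul(2, r), -1) = Mul(Rational(1, 2), Pow(r, -1)))
Add(Function('V')(-819), Function('B')(138)) = Add(Add(-2, -819), Mul(Rational(1, 2), Pow(138, -1))) = Add(-821, Mul(Rational(1, 2), Rational(1, 138))) = Add(-821, Rational(1, 276)) = Rational(-226595, 276)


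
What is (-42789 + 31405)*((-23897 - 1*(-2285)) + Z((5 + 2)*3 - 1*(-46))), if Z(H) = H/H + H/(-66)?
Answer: 8119028956/33 ≈ 2.4603e+8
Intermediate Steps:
Z(H) = 1 - H/66 (Z(H) = 1 + H*(-1/66) = 1 - H/66)
(-42789 + 31405)*((-23897 - 1*(-2285)) + Z((5 + 2)*3 - 1*(-46))) = (-42789 + 31405)*((-23897 - 1*(-2285)) + (1 - ((5 + 2)*3 - 1*(-46))/66)) = -11384*((-23897 + 2285) + (1 - (7*3 + 46)/66)) = -11384*(-21612 + (1 - (21 + 46)/66)) = -11384*(-21612 + (1 - 1/66*67)) = -11384*(-21612 + (1 - 67/66)) = -11384*(-21612 - 1/66) = -11384*(-1426393/66) = 8119028956/33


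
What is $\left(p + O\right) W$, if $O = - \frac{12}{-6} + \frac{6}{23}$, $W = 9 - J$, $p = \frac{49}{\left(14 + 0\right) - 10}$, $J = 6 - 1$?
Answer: $\frac{1335}{23} \approx 58.043$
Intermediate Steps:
$J = 5$ ($J = 6 - 1 = 5$)
$p = \frac{49}{4}$ ($p = \frac{49}{14 - 10} = \frac{49}{4} \approx 12.25$)
$W = 4$ ($W = 9 - 5 = 4$)
$O = \frac{52}{23}$ ($O = \left(-12\right) \left(- \frac{1}{6}\right) + 6 \cdot \frac{1}{23} = 2 + \frac{6}{23} = \frac{52}{23} \approx 2.2609$)
$\left(p + O\right) W = \left(\frac{49}{4} + \frac{52}{23}\right) 4 = \frac{1335}{92} \cdot 4 = \frac{1335}{23}$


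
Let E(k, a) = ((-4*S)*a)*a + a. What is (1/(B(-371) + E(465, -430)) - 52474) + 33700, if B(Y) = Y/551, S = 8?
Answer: -61210638852725/3260394101 ≈ -18774.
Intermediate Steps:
B(Y) = Y/551 (B(Y) = Y*(1/551) = Y/551)
E(k, a) = a - 32*a² (E(k, a) = ((-4*8)*a)*a + a = (-32*a)*a + a = -32*a² + a = a - 32*a²)
(1/(B(-371) + E(465, -430)) - 52474) + 33700 = (1/((1/551)*(-371) - 430*(1 - 32*(-430))) - 52474) + 33700 = (1/(-371/551 - 430*(1 + 13760)) - 52474) + 33700 = (1/(-371/551 - 430*13761) - 52474) + 33700 = (1/(-371/551 - 5917230) - 52474) + 33700 = (1/(-3260394101/551) - 52474) + 33700 = (-551/3260394101 - 52474) + 33700 = -171085920056425/3260394101 + 33700 = -61210638852725/3260394101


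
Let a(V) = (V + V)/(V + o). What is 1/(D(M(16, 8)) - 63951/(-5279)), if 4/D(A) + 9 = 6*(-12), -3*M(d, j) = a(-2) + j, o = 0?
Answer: 427599/5158915 ≈ 0.082886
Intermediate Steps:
a(V) = 2 (a(V) = (V + V)/(V + 0) = (2*V)/V = 2)
M(d, j) = -2/3 - j/3 (M(d, j) = -(2 + j)/3 = -2/3 - j/3)
D(A) = -4/81 (D(A) = 4/(-9 + 6*(-12)) = 4/(-9 - 72) = 4/(-81) = 4*(-1/81) = -4/81)
1/(D(M(16, 8)) - 63951/(-5279)) = 1/(-4/81 - 63951/(-5279)) = 1/(-4/81 - 63951*(-1/5279)) = 1/(-4/81 + 63951/5279) = 1/(5158915/427599) = 427599/5158915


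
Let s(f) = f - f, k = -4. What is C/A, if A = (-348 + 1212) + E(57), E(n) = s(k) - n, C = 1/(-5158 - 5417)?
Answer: -1/8534025 ≈ -1.1718e-7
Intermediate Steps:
s(f) = 0
C = -1/10575 (C = 1/(-10575) = -1/10575 ≈ -9.4563e-5)
E(n) = -n (E(n) = 0 - n = -n)
A = 807 (A = (-348 + 1212) - 1*57 = 864 - 57 = 807)
C/A = -1/10575/807 = -1/10575*1/807 = -1/8534025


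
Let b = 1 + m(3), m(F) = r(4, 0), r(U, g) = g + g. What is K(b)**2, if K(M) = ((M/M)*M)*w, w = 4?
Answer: 16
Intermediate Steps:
r(U, g) = 2*g
m(F) = 0 (m(F) = 2*0 = 0)
b = 1 (b = 1 + 0 = 1)
K(M) = 4*M (K(M) = ((M/M)*M)*4 = (1*M)*4 = M*4 = 4*M)
K(b)**2 = (4*1)**2 = 4**2 = 16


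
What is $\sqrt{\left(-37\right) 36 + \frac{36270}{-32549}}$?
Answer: $\frac{27 i \sqrt{16011418}}{2959} \approx 36.512 i$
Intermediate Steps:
$\sqrt{\left(-37\right) 36 + \frac{36270}{-32549}} = \sqrt{-1332 + 36270 \left(- \frac{1}{32549}\right)} = \sqrt{-1332 - \frac{36270}{32549}} = \sqrt{- \frac{43391538}{32549}} = \frac{27 i \sqrt{16011418}}{2959}$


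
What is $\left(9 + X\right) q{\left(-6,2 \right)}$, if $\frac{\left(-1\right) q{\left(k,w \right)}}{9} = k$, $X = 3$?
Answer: $648$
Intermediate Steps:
$q{\left(k,w \right)} = - 9 k$
$\left(9 + X\right) q{\left(-6,2 \right)} = \left(9 + 3\right) \left(\left(-9\right) \left(-6\right)\right) = 12 \cdot 54 = 648$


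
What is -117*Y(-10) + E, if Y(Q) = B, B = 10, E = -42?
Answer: -1212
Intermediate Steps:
Y(Q) = 10
-117*Y(-10) + E = -117*10 - 42 = -1170 - 42 = -1212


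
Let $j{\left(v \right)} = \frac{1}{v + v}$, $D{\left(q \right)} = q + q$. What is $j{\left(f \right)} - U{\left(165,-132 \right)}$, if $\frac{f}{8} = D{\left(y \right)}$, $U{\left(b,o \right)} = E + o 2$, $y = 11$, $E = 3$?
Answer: $\frac{91873}{352} \approx 261.0$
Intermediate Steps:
$U{\left(b,o \right)} = 3 + 2 o$ ($U{\left(b,o \right)} = 3 + o 2 = 3 + 2 o$)
$D{\left(q \right)} = 2 q$
$f = 176$ ($f = 8 \cdot 2 \cdot 11 = 8 \cdot 22 = 176$)
$j{\left(v \right)} = \frac{1}{2 v}$
$j{\left(f \right)} - U{\left(165,-132 \right)} = \frac{1}{2 \cdot 176} - \left(3 + 2 \left(-132\right)\right) = \frac{1}{2} \cdot \frac{1}{176} - \left(3 - 264\right) = \frac{1}{352} - -261 = \frac{1}{352} + 261 = \frac{91873}{352}$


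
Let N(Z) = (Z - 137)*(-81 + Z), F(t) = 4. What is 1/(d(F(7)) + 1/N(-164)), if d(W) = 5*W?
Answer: 73745/1474901 ≈ 0.050000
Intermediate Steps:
N(Z) = (-137 + Z)*(-81 + Z)
1/(d(F(7)) + 1/N(-164)) = 1/(5*4 + 1/(11097 + (-164)² - 218*(-164))) = 1/(20 + 1/(11097 + 26896 + 35752)) = 1/(20 + 1/73745) = 1/(1474901/73745) = 73745/1474901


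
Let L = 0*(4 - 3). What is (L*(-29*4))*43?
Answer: 0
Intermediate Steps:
L = 0 (L = 0*1 = 0)
(L*(-29*4))*43 = (0*(-29*4))*43 = (0*(-116))*43 = 0*43 = 0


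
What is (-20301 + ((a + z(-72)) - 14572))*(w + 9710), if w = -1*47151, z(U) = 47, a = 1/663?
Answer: 864499098917/663 ≈ 1.3039e+9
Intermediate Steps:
a = 1/663 ≈ 0.0015083
w = -47151
(-20301 + ((a + z(-72)) - 14572))*(w + 9710) = (-20301 + ((1/663 + 47) - 14572))*(-47151 + 9710) = (-20301 + (31162/663 - 14572))*(-37441) = (-20301 - 9630074/663)*(-37441) = -23089637/663*(-37441) = 864499098917/663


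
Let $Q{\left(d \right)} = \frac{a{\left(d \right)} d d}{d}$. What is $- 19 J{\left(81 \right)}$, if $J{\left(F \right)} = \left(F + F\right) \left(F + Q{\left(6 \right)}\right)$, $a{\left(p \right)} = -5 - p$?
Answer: $-46170$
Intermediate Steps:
$Q{\left(d \right)} = d \left(-5 - d\right)$ ($Q{\left(d \right)} = \frac{\left(-5 - d\right) d d}{d} = \frac{d \left(-5 - d\right) d}{d} = \frac{d^{2} \left(-5 - d\right)}{d} = d \left(-5 - d\right)$)
$J{\left(F \right)} = 2 F \left(-66 + F\right)$ ($J{\left(F \right)} = \left(F + F\right) \left(F - 6 \left(5 + 6\right)\right) = 2 F \left(F - 6 \cdot 11\right) = 2 F \left(F - 66\right) = 2 F \left(-66 + F\right)$)
$- 19 J{\left(81 \right)} = - 19 \cdot 2 \cdot 81 \left(-66 + 81\right) = - 19 \cdot 2 \cdot 81 \cdot 15 = \left(-19\right) 2430 = -46170$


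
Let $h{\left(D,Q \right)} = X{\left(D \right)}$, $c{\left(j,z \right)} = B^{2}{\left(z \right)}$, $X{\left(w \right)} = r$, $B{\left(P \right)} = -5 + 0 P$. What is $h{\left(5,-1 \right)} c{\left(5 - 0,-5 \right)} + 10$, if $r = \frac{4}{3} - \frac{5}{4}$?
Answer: $\frac{145}{12} \approx 12.083$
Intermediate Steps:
$B{\left(P \right)} = -5$ ($B{\left(P \right)} = -5 + 0 = -5$)
$r = \frac{1}{12}$ ($r = 4 \cdot \frac{1}{3} - \frac{5}{4} = \frac{4}{3} - \frac{5}{4} = \frac{1}{12} \approx 0.083333$)
$X{\left(w \right)} = \frac{1}{12}$
$c{\left(j,z \right)} = 25$ ($c{\left(j,z \right)} = \left(-5\right)^{2} = 25$)
$h{\left(D,Q \right)} = \frac{1}{12}$
$h{\left(5,-1 \right)} c{\left(5 - 0,-5 \right)} + 10 = \frac{1}{12} \cdot 25 + 10 = \frac{25}{12} + 10 = \frac{145}{12}$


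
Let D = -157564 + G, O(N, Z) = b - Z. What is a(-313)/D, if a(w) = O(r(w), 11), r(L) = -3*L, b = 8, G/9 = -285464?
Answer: 3/2726740 ≈ 1.1002e-6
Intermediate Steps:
G = -2569176 (G = 9*(-285464) = -2569176)
O(N, Z) = 8 - Z
a(w) = -3 (a(w) = 8 - 1*11 = 8 - 11 = -3)
D = -2726740 (D = -157564 - 2569176 = -2726740)
a(-313)/D = -3/(-2726740) = -3*(-1/2726740) = 3/2726740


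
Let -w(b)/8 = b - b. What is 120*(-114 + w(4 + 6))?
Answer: -13680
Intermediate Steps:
w(b) = 0 (w(b) = -8*(b - b) = -8*0 = 0)
120*(-114 + w(4 + 6)) = 120*(-114 + 0) = 120*(-114) = -13680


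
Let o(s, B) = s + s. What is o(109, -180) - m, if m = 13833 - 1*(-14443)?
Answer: -28058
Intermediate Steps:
o(s, B) = 2*s
m = 28276 (m = 13833 + 14443 = 28276)
o(109, -180) - m = 2*109 - 1*28276 = 218 - 28276 = -28058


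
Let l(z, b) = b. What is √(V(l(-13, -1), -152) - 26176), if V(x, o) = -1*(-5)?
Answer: I*√26171 ≈ 161.77*I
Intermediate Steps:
V(x, o) = 5
√(V(l(-13, -1), -152) - 26176) = √(5 - 26176) = √(-26171) = I*√26171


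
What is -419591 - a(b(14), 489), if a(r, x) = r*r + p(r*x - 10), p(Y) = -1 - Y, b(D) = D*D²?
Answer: -6607320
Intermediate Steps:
b(D) = D³
a(r, x) = 9 + r² - r*x (a(r, x) = r*r + (-1 - (r*x - 10)) = r² + (-1 - (-10 + r*x)) = r² + (-1 + (10 - r*x)) = r² + (9 - r*x) = 9 + r² - r*x)
-419591 - a(b(14), 489) = -419591 - (9 + (14³)² - 1*14³*489) = -419591 - (9 + 2744² - 1*2744*489) = -419591 - (9 + 7529536 - 1341816) = -419591 - 1*6187729 = -419591 - 6187729 = -6607320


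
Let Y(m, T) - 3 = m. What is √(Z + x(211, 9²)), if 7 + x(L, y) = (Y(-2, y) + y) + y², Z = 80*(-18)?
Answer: 2*√1299 ≈ 72.083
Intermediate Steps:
Y(m, T) = 3 + m
Z = -1440
x(L, y) = -6 + y + y² (x(L, y) = -7 + (((3 - 2) + y) + y²) = -7 + ((1 + y) + y²) = -7 + (1 + y + y²) = -6 + y + y²)
√(Z + x(211, 9²)) = √(-1440 + (-6 + 9² + (9²)²)) = √(-1440 + (-6 + 81 + 81²)) = √(-1440 + (-6 + 81 + 6561)) = √(-1440 + 6636) = √5196 = 2*√1299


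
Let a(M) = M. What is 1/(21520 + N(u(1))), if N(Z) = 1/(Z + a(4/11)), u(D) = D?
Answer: 15/322811 ≈ 4.6467e-5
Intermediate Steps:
N(Z) = 1/(4/11 + Z) (N(Z) = 1/(Z + 4/11) = 1/(4/11 + Z))
1/(21520 + N(u(1))) = 1/(21520 + 11/(4 + 11*1)) = 1/(21520 + 11/(4 + 11)) = 1/(21520 + 11/15) = 1/(322811/15) = 15/322811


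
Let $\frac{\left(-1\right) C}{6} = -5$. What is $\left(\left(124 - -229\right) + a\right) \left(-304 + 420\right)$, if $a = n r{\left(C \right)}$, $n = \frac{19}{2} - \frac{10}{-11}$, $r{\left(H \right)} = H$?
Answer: $\frac{848888}{11} \approx 77172.0$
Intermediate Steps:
$C = 30$ ($C = \left(-6\right) \left(-5\right) = 30$)
$n = \frac{229}{22}$ ($n = 19 \cdot \frac{1}{2} - - \frac{10}{11} = \frac{19}{2} + \frac{10}{11} = \frac{229}{22} \approx 10.409$)
$a = \frac{3435}{11}$ ($a = \frac{229}{22} \cdot 30 = \frac{3435}{11} \approx 312.27$)
$\left(\left(124 - -229\right) + a\right) \left(-304 + 420\right) = \left(\left(124 - -229\right) + \frac{3435}{11}\right) \left(-304 + 420\right) = \left(\left(124 + 229\right) + \frac{3435}{11}\right) 116 = \left(353 + \frac{3435}{11}\right) 116 = \frac{7318}{11} \cdot 116 = \frac{848888}{11}$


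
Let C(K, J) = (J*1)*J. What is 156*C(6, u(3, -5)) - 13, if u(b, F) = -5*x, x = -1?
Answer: 3887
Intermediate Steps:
u(b, F) = 5 (u(b, F) = -5*(-1) = 5)
C(K, J) = J**2 (C(K, J) = J*J = J**2)
156*C(6, u(3, -5)) - 13 = 156*5**2 - 13 = 156*25 - 13 = 3900 - 13 = 3887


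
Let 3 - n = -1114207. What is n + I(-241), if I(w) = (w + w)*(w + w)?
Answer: 1346534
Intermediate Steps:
n = 1114210 (n = 3 - 1*(-1114207) = 3 + 1114207 = 1114210)
I(w) = 4*w² (I(w) = (2*w)*(2*w) = 4*w²)
n + I(-241) = 1114210 + 4*(-241)² = 1114210 + 4*58081 = 1114210 + 232324 = 1346534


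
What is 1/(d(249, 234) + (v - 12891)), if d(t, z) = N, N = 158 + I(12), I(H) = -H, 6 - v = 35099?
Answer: -1/47838 ≈ -2.0904e-5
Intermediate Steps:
v = -35093 (v = 6 - 1*35099 = 6 - 35099 = -35093)
N = 146 (N = 158 - 1*12 = 158 - 12 = 146)
d(t, z) = 146
1/(d(249, 234) + (v - 12891)) = 1/(146 + (-35093 - 12891)) = 1/(146 - 47984) = 1/(-47838) = -1/47838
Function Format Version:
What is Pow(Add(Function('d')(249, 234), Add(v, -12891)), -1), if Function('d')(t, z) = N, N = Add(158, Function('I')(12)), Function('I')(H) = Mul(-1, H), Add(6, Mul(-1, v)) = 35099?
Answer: Rational(-1, 47838) ≈ -2.0904e-5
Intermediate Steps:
v = -35093 (v = Add(6, Mul(-1, 35099)) = Add(6, -35099) = -35093)
N = 146 (N = Add(158, Mul(-1, 12)) = Add(158, -12) = 146)
Function('d')(t, z) = 146
Pow(Add(Function('d')(249, 234), Add(v, -12891)), -1) = Pow(Add(146, Add(-35093, -12891)), -1) = Pow(Add(146, -47984), -1) = Pow(-47838, -1) = Rational(-1, 47838)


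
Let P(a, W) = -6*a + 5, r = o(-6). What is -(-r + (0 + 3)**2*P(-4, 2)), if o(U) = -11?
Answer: -272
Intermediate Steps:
r = -11
P(a, W) = 5 - 6*a
-(-r + (0 + 3)**2*P(-4, 2)) = -(-1*(-11) + (0 + 3)**2*(5 - 6*(-4))) = -(11 + 3**2*(5 + 24)) = -(11 + 9*29) = -(11 + 261) = -1*272 = -272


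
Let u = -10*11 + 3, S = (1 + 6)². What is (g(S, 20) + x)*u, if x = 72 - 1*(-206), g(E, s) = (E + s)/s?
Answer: -602303/20 ≈ -30115.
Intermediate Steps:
S = 49 (S = 7² = 49)
u = -107 (u = -110 + 3 = -107)
g(E, s) = (E + s)/s
x = 278 (x = 72 + 206 = 278)
(g(S, 20) + x)*u = ((49 + 20)/20 + 278)*(-107) = ((1/20)*69 + 278)*(-107) = (69/20 + 278)*(-107) = (5629/20)*(-107) = -602303/20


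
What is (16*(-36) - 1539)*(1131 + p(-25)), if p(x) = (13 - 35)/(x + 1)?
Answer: -9576015/4 ≈ -2.3940e+6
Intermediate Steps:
p(x) = -22/(1 + x)
(16*(-36) - 1539)*(1131 + p(-25)) = (16*(-36) - 1539)*(1131 - 22/(1 - 25)) = (-576 - 1539)*(1131 - 22/(-24)) = -2115*(1131 - 22*(-1/24)) = -2115*(1131 + 11/12) = -2115*13583/12 = -9576015/4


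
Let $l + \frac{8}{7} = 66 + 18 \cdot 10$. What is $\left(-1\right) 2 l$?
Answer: $- \frac{3428}{7} \approx -489.71$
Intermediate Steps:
$l = \frac{1714}{7}$ ($l = - \frac{8}{7} + \left(66 + 18 \cdot 10\right) = - \frac{8}{7} + \left(66 + 180\right) = - \frac{8}{7} + 246 = \frac{1714}{7} \approx 244.86$)
$\left(-1\right) 2 l = \left(-1\right) 2 \cdot \frac{1714}{7} = \left(-2\right) \frac{1714}{7} = - \frac{3428}{7}$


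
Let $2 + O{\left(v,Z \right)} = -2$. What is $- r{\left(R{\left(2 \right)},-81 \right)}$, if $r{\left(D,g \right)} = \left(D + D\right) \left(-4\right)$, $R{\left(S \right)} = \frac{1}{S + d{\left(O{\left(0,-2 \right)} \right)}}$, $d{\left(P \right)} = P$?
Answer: $-4$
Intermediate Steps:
$O{\left(v,Z \right)} = -4$ ($O{\left(v,Z \right)} = -2 - 2 = -4$)
$R{\left(S \right)} = \frac{1}{-4 + S}$ ($R{\left(S \right)} = \frac{1}{S - 4} = \frac{1}{-4 + S}$)
$r{\left(D,g \right)} = - 8 D$ ($r{\left(D,g \right)} = 2 D \left(-4\right) = - 8 D$)
$- r{\left(R{\left(2 \right)},-81 \right)} = - \frac{-8}{-4 + 2} = - \frac{-8}{-2} = - \frac{\left(-8\right) \left(-1\right)}{2} = \left(-1\right) 4 = -4$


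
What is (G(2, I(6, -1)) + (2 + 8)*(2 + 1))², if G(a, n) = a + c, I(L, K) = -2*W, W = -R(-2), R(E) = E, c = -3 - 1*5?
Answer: 576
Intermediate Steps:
c = -8 (c = -3 - 5 = -8)
W = 2 (W = -1*(-2) = 2)
I(L, K) = -4 (I(L, K) = -2*2 = -4)
G(a, n) = -8 + a (G(a, n) = a - 8 = -8 + a)
(G(2, I(6, -1)) + (2 + 8)*(2 + 1))² = ((-8 + 2) + (2 + 8)*(2 + 1))² = (-6 + 10*3)² = (-6 + 30)² = 24² = 576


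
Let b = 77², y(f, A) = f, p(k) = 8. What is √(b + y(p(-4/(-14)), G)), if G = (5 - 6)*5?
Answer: √5937 ≈ 77.052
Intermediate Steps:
G = -5 (G = -1*5 = -5)
b = 5929
√(b + y(p(-4/(-14)), G)) = √(5929 + 8) = √5937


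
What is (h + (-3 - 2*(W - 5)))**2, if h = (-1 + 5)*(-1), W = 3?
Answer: 9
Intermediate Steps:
h = -4 (h = 4*(-1) = -4)
(h + (-3 - 2*(W - 5)))**2 = (-4 + (-3 - 2*(3 - 5)))**2 = (-4 + (-3 - 2*(-2)))**2 = (-4 + (-3 + 4))**2 = (-4 + 1)**2 = (-3)**2 = 9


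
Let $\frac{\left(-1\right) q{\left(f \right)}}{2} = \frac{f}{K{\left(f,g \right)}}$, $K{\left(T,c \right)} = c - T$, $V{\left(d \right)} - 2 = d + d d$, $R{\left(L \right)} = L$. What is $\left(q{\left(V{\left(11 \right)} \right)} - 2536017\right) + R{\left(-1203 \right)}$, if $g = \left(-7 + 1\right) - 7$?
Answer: $- \frac{372971072}{147} \approx -2.5372 \cdot 10^{6}$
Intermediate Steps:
$V{\left(d \right)} = 2 + d + d^{2}$ ($V{\left(d \right)} = 2 + \left(d + d d\right) = 2 + \left(d + d^{2}\right) = 2 + d + d^{2}$)
$g = -13$ ($g = -6 - 7 = -13$)
$q{\left(f \right)} = - \frac{2 f}{-13 - f}$ ($q{\left(f \right)} = - 2 \frac{f}{-13 - f} = - \frac{2 f}{-13 - f}$)
$\left(q{\left(V{\left(11 \right)} \right)} - 2536017\right) + R{\left(-1203 \right)} = \left(\frac{2 \left(2 + 11 + 11^{2}\right)}{13 + \left(2 + 11 + 11^{2}\right)} - 2536017\right) - 1203 = \left(\frac{2 \left(2 + 11 + 121\right)}{13 + \left(2 + 11 + 121\right)} - 2536017\right) - 1203 = \left(2 \cdot 134 \frac{1}{13 + 134} - 2536017\right) - 1203 = \left(2 \cdot 134 \cdot \frac{1}{147} - 2536017\right) - 1203 = \left(\frac{268}{147} - 2536017\right) - 1203 = - \frac{372794231}{147} - 1203 = - \frac{372971072}{147}$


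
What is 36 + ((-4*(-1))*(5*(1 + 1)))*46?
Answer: 1876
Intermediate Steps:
36 + ((-4*(-1))*(5*(1 + 1)))*46 = 36 + (4*(5*2))*46 = 36 + (4*10)*46 = 36 + 40*46 = 36 + 1840 = 1876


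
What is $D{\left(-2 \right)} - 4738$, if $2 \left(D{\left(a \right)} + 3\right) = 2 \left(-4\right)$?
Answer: $-4745$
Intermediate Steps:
$D{\left(a \right)} = -7$ ($D{\left(a \right)} = -3 + \frac{2 \left(-4\right)}{2} = -3 + \frac{1}{2} \left(-8\right) = -3 - 4 = -7$)
$D{\left(-2 \right)} - 4738 = -7 - 4738 = -4745$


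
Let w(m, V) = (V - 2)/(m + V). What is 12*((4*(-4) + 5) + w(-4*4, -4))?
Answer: -642/5 ≈ -128.40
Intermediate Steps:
w(m, V) = (-2 + V)/(V + m)
12*((4*(-4) + 5) + w(-4*4, -4)) = 12*((4*(-4) + 5) + (-2 - 4)/(-4 - 4*4)) = 12*((-16 + 5) - 6/(-4 - 16)) = 12*(-11 - 6/(-20)) = 12*(-11 - 1/20*(-6)) = 12*(-11 + 3/10) = 12*(-107/10) = -642/5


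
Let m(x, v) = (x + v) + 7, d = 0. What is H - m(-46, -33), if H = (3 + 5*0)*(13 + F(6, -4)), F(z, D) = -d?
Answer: 111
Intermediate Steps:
m(x, v) = 7 + v + x (m(x, v) = (v + x) + 7 = 7 + v + x)
F(z, D) = 0 (F(z, D) = -1*0 = 0)
H = 39 (H = (3 + 5*0)*(13 + 0) = (3 + 0)*13 = 3*13 = 39)
H - m(-46, -33) = 39 - (7 - 33 - 46) = 39 - 1*(-72) = 39 + 72 = 111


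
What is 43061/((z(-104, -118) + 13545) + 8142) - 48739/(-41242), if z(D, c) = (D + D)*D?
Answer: 228661559/105091894 ≈ 2.1758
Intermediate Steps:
z(D, c) = 2*D² (z(D, c) = (2*D)*D = 2*D²)
43061/((z(-104, -118) + 13545) + 8142) - 48739/(-41242) = 43061/((2*(-104)² + 13545) + 8142) - 48739/(-41242) = 43061/((2*10816 + 13545) + 8142) - 48739*(-1/41242) = 43061/((21632 + 13545) + 8142) + 2867/2426 = 43061/(35177 + 8142) + 2867/2426 = 43061/43319 + 2867/2426 = 228661559/105091894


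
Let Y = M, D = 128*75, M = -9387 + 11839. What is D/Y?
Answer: 2400/613 ≈ 3.9152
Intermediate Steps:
M = 2452
D = 9600
Y = 2452
D/Y = 9600/2452 = 9600*(1/2452) = 2400/613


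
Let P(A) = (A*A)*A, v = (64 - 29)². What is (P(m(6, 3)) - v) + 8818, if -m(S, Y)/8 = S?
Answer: -102999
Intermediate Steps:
v = 1225 (v = 35² = 1225)
m(S, Y) = -8*S
P(A) = A³ (P(A) = A²*A = A³)
(P(m(6, 3)) - v) + 8818 = ((-8*6)³ - 1*1225) + 8818 = ((-48)³ - 1225) + 8818 = (-110592 - 1225) + 8818 = -111817 + 8818 = -102999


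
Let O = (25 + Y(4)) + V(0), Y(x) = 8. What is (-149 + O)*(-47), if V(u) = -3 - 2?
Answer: 5687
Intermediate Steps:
V(u) = -5
O = 28 (O = (25 + 8) - 5 = 33 - 5 = 28)
(-149 + O)*(-47) = (-149 + 28)*(-47) = -121*(-47) = 5687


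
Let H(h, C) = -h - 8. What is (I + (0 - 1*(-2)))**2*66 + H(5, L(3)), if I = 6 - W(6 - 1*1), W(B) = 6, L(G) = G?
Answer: 251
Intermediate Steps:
I = 0 (I = 6 - 1*6 = 6 - 6 = 0)
H(h, C) = -8 - h
(I + (0 - 1*(-2)))**2*66 + H(5, L(3)) = (0 + (0 - 1*(-2)))**2*66 + (-8 - 1*5) = (0 + (0 + 2))**2*66 + (-8 - 5) = (0 + 2)**2*66 - 13 = 2**2*66 - 13 = 4*66 - 13 = 264 - 13 = 251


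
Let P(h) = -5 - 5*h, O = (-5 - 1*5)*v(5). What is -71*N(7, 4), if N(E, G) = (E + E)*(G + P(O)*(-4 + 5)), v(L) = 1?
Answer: -48706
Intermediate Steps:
O = -10 (O = (-5 - 1*5)*1 = (-5 - 5)*1 = -10*1 = -10)
N(E, G) = 2*E*(45 + G) (N(E, G) = (E + E)*(G + (-5 - 5*(-10))*(-4 + 5)) = (2*E)*(G + (-5 + 50)*1) = (2*E)*(G + 45*1) = (2*E)*(G + 45) = (2*E)*(45 + G) = 2*E*(45 + G))
-71*N(7, 4) = -142*7*(45 + 4) = -142*7*49 = -71*686 = -48706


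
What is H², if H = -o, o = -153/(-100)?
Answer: 23409/10000 ≈ 2.3409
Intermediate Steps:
o = 153/100 (o = -153*(-1/100) = 153/100 ≈ 1.5300)
H = -153/100 (H = -1*153/100 = -153/100 ≈ -1.5300)
H² = (-153/100)² = 23409/10000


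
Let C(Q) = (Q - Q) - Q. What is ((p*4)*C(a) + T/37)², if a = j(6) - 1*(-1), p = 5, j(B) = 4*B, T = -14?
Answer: 342768196/1369 ≈ 2.5038e+5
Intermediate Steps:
a = 25 (a = 4*6 - 1*(-1) = 24 + 1 = 25)
C(Q) = -Q (C(Q) = 0 - Q = -Q)
((p*4)*C(a) + T/37)² = ((5*4)*(-1*25) - 14/37)² = (20*(-25) - 14*1/37)² = (-500 - 14/37)² = (-18514/37)² = 342768196/1369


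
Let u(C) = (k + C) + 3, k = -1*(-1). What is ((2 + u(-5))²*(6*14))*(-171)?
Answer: -14364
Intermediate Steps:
k = 1
u(C) = 4 + C (u(C) = (1 + C) + 3 = 4 + C)
((2 + u(-5))²*(6*14))*(-171) = ((2 + (4 - 5))²*(6*14))*(-171) = ((2 - 1)²*84)*(-171) = (1²*84)*(-171) = (1*84)*(-171) = 84*(-171) = -14364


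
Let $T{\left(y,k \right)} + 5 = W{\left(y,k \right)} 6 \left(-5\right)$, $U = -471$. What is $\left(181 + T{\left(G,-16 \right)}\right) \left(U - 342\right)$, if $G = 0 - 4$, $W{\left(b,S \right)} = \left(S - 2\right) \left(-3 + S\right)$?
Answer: $8198292$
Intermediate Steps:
$W{\left(b,S \right)} = \left(-3 + S\right) \left(-2 + S\right)$ ($W{\left(b,S \right)} = \left(-2 + S\right) \left(-3 + S\right) = \left(-3 + S\right) \left(-2 + S\right)$)
$G = -4$ ($G = 0 - 4 = -4$)
$T{\left(y,k \right)} = -185 - 30 k^{2} + 150 k$ ($T{\left(y,k \right)} = -5 + \left(6 + k^{2} - 5 k\right) 6 \left(-5\right) = -5 + \left(36 - 30 k + 6 k^{2}\right) \left(-5\right) = -5 - \left(180 - 150 k + 30 k^{2}\right) = -185 - 30 k^{2} + 150 k$)
$\left(181 + T{\left(G,-16 \right)}\right) \left(U - 342\right) = \left(181 - \left(2585 + 7680\right)\right) \left(-471 - 342\right) = \left(181 - 10265\right) \left(-813\right) = \left(-10084\right) \left(-813\right) = 8198292$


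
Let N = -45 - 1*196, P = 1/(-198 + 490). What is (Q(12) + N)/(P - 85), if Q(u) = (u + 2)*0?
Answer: 70372/24819 ≈ 2.8354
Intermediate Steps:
Q(u) = 0 (Q(u) = (2 + u)*0 = 0)
P = 1/292 ≈ 0.0034247
N = -241 (N = -45 - 196 = -241)
(Q(12) + N)/(P - 85) = (0 - 241)/(1/292 - 85) = -241/(-24819/292) = -241*(-292/24819) = 70372/24819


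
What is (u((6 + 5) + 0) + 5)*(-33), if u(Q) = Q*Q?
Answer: -4158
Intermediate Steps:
u(Q) = Q²
(u((6 + 5) + 0) + 5)*(-33) = (((6 + 5) + 0)² + 5)*(-33) = ((11 + 0)² + 5)*(-33) = (11² + 5)*(-33) = (121 + 5)*(-33) = 126*(-33) = -4158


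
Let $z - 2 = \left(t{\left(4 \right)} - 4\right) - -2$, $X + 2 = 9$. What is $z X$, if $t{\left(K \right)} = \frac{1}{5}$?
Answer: $\frac{7}{5} \approx 1.4$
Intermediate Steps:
$X = 7$ ($X = -2 + 9 = 7$)
$t{\left(K \right)} = \frac{1}{5}$
$z = \frac{1}{5}$ ($z = 2 + \left(\left(\frac{1}{5} - 4\right) - -2\right) = 2 - \frac{9}{5} = \frac{1}{5} \approx 0.2$)
$z X = \frac{1}{5} \cdot 7 = \frac{7}{5}$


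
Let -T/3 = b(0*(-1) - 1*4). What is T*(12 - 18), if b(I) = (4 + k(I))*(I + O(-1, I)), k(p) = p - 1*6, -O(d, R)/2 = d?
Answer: 216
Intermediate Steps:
O(d, R) = -2*d
k(p) = -6 + p (k(p) = p - 6 = -6 + p)
b(I) = (-2 + I)*(2 + I) (b(I) = (4 + (-6 + I))*(I - 2*(-1)) = (-2 + I)*(I + 2) = (-2 + I)*(2 + I))
T = -36 (T = -3*(-4 + (0*(-1) - 1*4)**2) = -3*(-4 + (0 - 4)**2) = -3*(-4 + (-4)**2) = -3*(-4 + 16) = -3*12 = -36)
T*(12 - 18) = -36*(12 - 18) = -36*(-6) = 216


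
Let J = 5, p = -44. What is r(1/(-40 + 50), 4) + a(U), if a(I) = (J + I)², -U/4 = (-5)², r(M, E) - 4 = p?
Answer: 8985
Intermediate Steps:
r(M, E) = -40 (r(M, E) = 4 - 44 = -40)
U = -100 (U = -4*(-5)² = -4*25 = -100)
a(I) = (5 + I)²
r(1/(-40 + 50), 4) + a(U) = -40 + (5 - 100)² = -40 + (-95)² = -40 + 9025 = 8985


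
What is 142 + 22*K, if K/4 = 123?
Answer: 10966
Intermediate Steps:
K = 492 (K = 4*123 = 492)
142 + 22*K = 142 + 22*492 = 142 + 10824 = 10966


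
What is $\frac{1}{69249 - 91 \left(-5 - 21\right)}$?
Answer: $\frac{1}{71615} \approx 1.3964 \cdot 10^{-5}$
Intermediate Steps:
$\frac{1}{69249 - 91 \left(-5 - 21\right)} = \frac{1}{69249 - -2366} = \frac{1}{69249 + 2366} = \frac{1}{71615}$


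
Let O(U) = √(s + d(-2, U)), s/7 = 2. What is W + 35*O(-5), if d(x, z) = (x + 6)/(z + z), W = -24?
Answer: -24 + 14*√85 ≈ 105.07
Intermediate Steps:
s = 14 (s = 7*2 = 14)
d(x, z) = (6 + x)/(2*z) (d(x, z) = (6 + x)/((2*z)) = (6 + x)*(1/(2*z)) = (6 + x)/(2*z))
O(U) = √(14 + 2/U) (O(U) = √(14 + (6 - 2)/(2*U)) = √(14 + (½)*4/U) = √(14 + 2/U))
W + 35*O(-5) = -24 + 35*√(14 + 2/(-5)) = -24 + 35*√(14 + 2*(-⅕)) = -24 + 35*√(14 - ⅖) = -24 + 35*√(68/5) = -24 + 35*(2*√85/5) = -24 + 14*√85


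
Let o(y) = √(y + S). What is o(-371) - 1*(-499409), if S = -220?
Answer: 499409 + I*√591 ≈ 4.9941e+5 + 24.31*I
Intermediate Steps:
o(y) = √(-220 + y) (o(y) = √(y - 220) = √(-220 + y))
o(-371) - 1*(-499409) = √(-220 - 371) - 1*(-499409) = √(-591) + 499409 = I*√591 + 499409 = 499409 + I*√591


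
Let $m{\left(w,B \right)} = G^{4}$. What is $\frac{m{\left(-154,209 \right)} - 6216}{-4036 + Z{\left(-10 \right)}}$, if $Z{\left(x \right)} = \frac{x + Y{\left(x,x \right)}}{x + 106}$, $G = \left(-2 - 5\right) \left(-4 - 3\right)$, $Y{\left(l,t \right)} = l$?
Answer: $- \frac{138206040}{96869} \approx -1426.7$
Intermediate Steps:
$G = 49$ ($G = \left(-7\right) \left(-7\right) = 49$)
$Z{\left(x \right)} = \frac{2 x}{106 + x}$ ($Z{\left(x \right)} = \frac{x + x}{x + 106} = \frac{2 x}{106 + x}$)
$m{\left(w,B \right)} = 5764801$ ($m{\left(w,B \right)} = 49^{4} = 5764801$)
$\frac{m{\left(-154,209 \right)} - 6216}{-4036 + Z{\left(-10 \right)}} = \frac{5764801 - 6216}{-4036 + 2 \left(-10\right) \frac{1}{106 - 10}} = \frac{5758585}{-4036 + 2 \left(-10\right) \frac{1}{96}} = \frac{5758585}{-4036 - \frac{5}{24}} = \frac{5758585}{- \frac{96869}{24}} = 5758585 \left(- \frac{24}{96869}\right) = - \frac{138206040}{96869}$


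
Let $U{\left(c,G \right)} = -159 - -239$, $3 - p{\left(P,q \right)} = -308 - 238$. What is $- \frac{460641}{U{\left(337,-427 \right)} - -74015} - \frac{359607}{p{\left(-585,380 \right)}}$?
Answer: $- \frac{8965990858}{13559385} \approx -661.24$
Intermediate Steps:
$p{\left(P,q \right)} = 549$ ($p{\left(P,q \right)} = 3 - \left(-308 - 238\right) = 3 - -546 = 3 + 546 = 549$)
$U{\left(c,G \right)} = 80$ ($U{\left(c,G \right)} = -159 + 239 = 80$)
$- \frac{460641}{U{\left(337,-427 \right)} - -74015} - \frac{359607}{p{\left(-585,380 \right)}} = - \frac{460641}{80 - -74015} - \frac{359607}{549} = - \frac{460641}{80 + 74015} - \frac{119869}{183} = - \frac{460641}{74095} - \frac{119869}{183} = - \frac{8965990858}{13559385}$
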